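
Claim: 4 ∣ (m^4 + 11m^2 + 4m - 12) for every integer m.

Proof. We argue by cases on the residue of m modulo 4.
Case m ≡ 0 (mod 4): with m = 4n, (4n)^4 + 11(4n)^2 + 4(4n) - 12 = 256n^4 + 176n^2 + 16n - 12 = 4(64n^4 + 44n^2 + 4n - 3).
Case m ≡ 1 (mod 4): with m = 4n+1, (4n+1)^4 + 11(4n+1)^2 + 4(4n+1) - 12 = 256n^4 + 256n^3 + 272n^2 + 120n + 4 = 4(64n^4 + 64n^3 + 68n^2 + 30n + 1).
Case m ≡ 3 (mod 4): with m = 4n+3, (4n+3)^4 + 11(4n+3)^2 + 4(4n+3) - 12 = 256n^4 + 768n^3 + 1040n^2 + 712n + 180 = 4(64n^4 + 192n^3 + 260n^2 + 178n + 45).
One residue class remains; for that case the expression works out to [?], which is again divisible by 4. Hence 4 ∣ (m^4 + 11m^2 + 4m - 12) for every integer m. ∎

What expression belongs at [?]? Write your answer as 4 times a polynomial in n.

4(64n^4 + 128n^3 + 140n^2 + 80n + 14)

Only m ≡ 2 (mod 4) is unaccounted for. Put m = 4n+2:
(4n+2)^4 + 11(4n+2)^2 + 4(4n+2) - 12 expands to 256n^4 + 512n^3 + 560n^2 + 320n + 56,
and factoring out 4 leaves 4(64n^4 + 128n^3 + 140n^2 + 80n + 14).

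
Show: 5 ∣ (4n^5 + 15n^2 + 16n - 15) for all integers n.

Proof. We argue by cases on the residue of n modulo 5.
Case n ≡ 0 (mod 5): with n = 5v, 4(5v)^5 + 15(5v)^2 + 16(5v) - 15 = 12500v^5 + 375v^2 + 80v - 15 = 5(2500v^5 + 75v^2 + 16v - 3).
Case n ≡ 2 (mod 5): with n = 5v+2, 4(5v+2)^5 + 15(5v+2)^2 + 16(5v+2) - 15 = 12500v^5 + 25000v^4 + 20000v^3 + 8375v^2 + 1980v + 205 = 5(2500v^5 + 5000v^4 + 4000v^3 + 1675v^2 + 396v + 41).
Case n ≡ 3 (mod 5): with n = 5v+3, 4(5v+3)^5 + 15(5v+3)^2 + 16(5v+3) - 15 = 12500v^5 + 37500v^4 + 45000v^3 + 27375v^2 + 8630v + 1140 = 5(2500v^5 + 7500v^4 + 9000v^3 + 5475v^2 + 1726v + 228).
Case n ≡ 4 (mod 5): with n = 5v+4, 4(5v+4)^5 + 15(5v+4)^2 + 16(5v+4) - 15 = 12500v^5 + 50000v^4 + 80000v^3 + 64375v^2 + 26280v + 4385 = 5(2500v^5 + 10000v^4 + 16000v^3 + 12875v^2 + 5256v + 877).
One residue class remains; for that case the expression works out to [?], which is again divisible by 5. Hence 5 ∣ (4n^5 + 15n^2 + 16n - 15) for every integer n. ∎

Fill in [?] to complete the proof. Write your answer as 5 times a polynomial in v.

5(2500v^5 + 2500v^4 + 1000v^3 + 275v^2 + 66v + 4)

The residues treated are {0, 2, 3, 4}, so the missing case is n ≡ 1 (mod 5); write n = 5v+1.
Then 4(5v+1)^5 + 15(5v+1)^2 + 16(5v+1) - 15 = 12500v^5 + 12500v^4 + 5000v^3 + 1375v^2 + 330v + 20 = 5(2500v^5 + 2500v^4 + 1000v^3 + 275v^2 + 66v + 4).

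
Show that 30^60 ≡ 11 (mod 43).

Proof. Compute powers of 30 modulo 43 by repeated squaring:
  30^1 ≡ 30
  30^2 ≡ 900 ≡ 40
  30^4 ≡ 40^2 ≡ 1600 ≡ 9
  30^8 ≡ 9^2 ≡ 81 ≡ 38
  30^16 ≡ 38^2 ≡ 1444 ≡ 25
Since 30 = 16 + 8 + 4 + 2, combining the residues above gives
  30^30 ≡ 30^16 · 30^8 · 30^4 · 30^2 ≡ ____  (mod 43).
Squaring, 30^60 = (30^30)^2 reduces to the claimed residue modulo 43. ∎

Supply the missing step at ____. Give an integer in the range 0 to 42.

21

30^16 · 30^8 · 30^4 · 30^2 ≡ 25 · 38 · 9 · 40 = 342000.
342000 mod 43 = 21, so 30^30 ≡ 21 (mod 43).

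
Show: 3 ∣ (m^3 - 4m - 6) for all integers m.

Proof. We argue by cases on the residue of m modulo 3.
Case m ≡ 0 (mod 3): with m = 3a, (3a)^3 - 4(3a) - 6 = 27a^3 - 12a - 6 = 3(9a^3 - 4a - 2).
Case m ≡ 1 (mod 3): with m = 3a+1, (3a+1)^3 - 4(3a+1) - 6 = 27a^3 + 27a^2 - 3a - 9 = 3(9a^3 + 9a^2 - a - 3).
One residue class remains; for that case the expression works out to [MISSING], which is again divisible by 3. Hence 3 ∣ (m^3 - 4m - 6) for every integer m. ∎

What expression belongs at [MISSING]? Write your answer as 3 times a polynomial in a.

3(9a^3 + 18a^2 + 8a - 2)

The residues treated are {0, 1}, so the missing case is m ≡ 2 (mod 3); write m = 3a+2.
Then (3a+2)^3 - 4(3a+2) - 6 = 27a^3 + 54a^2 + 24a - 6 = 3(9a^3 + 18a^2 + 8a - 2).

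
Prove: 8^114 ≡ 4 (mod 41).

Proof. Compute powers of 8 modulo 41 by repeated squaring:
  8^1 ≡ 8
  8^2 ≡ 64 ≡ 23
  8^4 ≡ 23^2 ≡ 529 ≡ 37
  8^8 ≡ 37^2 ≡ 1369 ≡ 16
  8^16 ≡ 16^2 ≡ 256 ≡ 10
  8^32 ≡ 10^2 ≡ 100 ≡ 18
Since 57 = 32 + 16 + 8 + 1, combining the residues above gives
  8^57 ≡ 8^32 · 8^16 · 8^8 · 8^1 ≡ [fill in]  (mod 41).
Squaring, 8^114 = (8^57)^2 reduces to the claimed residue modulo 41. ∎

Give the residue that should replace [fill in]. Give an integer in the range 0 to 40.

Multiply the listed residues: 18 · 10 · 16 · 8 = 180 → 2880 → 23040.
Reducing modulo 41: 23040 = 561·41 + 39, so 8^57 ≡ 39.

39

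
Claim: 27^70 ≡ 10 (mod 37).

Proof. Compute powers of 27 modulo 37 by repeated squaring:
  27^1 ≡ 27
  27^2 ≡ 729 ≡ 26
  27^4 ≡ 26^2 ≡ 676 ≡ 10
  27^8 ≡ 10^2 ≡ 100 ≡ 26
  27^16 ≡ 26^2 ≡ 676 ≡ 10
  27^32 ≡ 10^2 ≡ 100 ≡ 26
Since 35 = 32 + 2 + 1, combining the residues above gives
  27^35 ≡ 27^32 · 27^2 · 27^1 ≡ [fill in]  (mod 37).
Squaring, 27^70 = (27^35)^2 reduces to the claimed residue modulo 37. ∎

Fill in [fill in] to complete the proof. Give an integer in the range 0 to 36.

27^32 · 27^2 · 27^1 ≡ 26 · 26 · 27 = 18252.
18252 mod 37 = 11, so 27^35 ≡ 11 (mod 37).

11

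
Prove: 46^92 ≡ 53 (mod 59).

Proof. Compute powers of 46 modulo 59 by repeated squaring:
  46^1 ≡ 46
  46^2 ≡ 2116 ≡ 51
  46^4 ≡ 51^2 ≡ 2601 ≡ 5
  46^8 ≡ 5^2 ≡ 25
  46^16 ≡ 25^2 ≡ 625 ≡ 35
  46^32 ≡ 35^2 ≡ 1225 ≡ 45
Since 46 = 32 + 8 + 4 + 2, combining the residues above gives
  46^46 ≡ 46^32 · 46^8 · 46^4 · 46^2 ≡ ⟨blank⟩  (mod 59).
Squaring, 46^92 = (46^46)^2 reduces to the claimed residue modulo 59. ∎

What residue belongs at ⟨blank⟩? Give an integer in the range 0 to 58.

Multiply the listed residues: 45 · 25 · 5 · 51 = 1125 → 5625 → 286875.
Reducing modulo 59: 286875 = 4862·59 + 17, so 46^46 ≡ 17.

17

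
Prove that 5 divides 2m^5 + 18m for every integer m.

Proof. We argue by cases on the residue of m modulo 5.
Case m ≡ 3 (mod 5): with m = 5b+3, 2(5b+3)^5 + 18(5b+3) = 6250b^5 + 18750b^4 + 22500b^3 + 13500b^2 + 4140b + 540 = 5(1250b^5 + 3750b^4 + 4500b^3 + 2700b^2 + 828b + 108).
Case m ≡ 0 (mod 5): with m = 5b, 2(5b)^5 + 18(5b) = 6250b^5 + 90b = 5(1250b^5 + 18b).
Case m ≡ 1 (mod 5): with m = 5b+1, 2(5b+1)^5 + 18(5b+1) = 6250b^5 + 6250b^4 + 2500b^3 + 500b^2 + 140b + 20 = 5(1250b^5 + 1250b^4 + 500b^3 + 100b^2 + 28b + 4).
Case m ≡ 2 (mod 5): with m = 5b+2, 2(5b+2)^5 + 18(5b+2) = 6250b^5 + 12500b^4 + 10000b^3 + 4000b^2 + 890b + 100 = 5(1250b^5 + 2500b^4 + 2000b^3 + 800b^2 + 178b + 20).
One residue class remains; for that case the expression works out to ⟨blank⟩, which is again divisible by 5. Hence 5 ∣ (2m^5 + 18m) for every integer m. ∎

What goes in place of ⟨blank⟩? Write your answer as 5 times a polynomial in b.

The residues treated are {3, 0, 1, 2}, so the missing case is m ≡ 4 (mod 5); write m = 5b+4.
Then 2(5b+4)^5 + 18(5b+4) = 6250b^5 + 25000b^4 + 40000b^3 + 32000b^2 + 12890b + 2120 = 5(1250b^5 + 5000b^4 + 8000b^3 + 6400b^2 + 2578b + 424).

5(1250b^5 + 5000b^4 + 8000b^3 + 6400b^2 + 2578b + 424)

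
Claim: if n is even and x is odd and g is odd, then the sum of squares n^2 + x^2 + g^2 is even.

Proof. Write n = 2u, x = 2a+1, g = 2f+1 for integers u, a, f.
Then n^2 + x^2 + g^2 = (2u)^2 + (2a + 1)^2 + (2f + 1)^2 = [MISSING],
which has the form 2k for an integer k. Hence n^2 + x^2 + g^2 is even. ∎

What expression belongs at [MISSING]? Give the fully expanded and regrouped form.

2(2a^2 + 2a + 2f^2 + 2f + 2u^2 + 1)

Expanding: (2u)^2 + (2a + 1)^2 + (2f + 1)^2 = 4a^2 + 4a + 4f^2 + 4f + 4u^2 + 2.
Every term is even; pulling out the factor of 2 gives 2(2a^2 + 2a + 2f^2 + 2f + 2u^2 + 1).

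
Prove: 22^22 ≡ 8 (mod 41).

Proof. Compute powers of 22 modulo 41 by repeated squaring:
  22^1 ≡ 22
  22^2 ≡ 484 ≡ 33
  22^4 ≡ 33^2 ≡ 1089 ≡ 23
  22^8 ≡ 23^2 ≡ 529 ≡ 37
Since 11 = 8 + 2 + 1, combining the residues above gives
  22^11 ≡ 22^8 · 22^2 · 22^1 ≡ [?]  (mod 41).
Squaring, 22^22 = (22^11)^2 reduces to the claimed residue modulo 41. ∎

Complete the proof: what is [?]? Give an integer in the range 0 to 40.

Multiply the listed residues: 37 · 33 · 22 = 1221 → 26862.
Reducing modulo 41: 26862 = 655·41 + 7, so 22^11 ≡ 7.

7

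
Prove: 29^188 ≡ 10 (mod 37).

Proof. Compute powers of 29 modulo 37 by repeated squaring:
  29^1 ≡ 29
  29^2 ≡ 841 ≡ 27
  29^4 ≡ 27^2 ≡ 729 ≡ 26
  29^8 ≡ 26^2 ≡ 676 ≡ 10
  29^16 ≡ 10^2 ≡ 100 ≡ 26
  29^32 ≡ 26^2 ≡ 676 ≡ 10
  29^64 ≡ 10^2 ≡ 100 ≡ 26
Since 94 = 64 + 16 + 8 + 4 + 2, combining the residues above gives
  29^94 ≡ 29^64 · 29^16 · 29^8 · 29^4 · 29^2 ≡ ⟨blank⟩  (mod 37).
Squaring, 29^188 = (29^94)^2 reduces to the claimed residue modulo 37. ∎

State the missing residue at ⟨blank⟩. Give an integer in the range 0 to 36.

29^64 · 29^16 · 29^8 · 29^4 · 29^2 ≡ 26 · 26 · 10 · 26 · 27 = 4745520.
4745520 mod 37 = 11, so 29^94 ≡ 11 (mod 37).

11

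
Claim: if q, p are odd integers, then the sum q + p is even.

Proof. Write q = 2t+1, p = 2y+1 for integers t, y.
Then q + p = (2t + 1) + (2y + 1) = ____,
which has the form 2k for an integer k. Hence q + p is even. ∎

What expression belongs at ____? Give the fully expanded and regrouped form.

(2t + 1) + (2y + 1) = 2t + 2y + 2
= 2(t + y + 1).
Since t + y + 1 is an integer, the sum is of the form 2k for an integer k.

2(t + y + 1)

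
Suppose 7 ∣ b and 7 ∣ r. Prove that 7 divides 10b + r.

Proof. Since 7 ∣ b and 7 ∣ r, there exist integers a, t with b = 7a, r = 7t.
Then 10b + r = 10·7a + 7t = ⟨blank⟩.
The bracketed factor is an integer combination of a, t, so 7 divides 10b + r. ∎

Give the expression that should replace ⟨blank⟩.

7(10a + t)

Each term has a factor of 7: 10·7a + 7t = 7·(10a + t).
Since 10a + t is an integer, 7 ∣ (10b + r).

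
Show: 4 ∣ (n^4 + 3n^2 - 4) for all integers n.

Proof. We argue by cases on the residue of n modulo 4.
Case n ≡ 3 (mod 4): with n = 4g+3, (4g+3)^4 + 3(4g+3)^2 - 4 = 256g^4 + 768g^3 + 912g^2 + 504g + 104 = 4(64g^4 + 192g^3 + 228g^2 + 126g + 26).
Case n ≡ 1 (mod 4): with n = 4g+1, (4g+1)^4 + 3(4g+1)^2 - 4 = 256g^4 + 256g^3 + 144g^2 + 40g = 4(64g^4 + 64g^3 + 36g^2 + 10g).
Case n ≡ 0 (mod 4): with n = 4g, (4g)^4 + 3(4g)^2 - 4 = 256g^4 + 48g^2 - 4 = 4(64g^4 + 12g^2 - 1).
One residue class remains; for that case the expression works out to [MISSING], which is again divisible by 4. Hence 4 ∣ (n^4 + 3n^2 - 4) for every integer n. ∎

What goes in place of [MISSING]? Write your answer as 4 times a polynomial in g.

Only n ≡ 2 (mod 4) is unaccounted for. Put n = 4g+2:
(4g+2)^4 + 3(4g+2)^2 - 4 expands to 256g^4 + 512g^3 + 432g^2 + 176g + 24,
and factoring out 4 leaves 4(64g^4 + 128g^3 + 108g^2 + 44g + 6).

4(64g^4 + 128g^3 + 108g^2 + 44g + 6)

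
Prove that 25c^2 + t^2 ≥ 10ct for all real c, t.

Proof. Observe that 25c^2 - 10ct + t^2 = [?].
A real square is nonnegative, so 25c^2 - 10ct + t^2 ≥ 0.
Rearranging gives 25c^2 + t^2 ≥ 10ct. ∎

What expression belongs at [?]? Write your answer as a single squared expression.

(5c - t)^2

25c^2 - 10ct + t^2 is a perfect-square trinomial: the outer terms are (5c)^2 and (t)^2, and the cross term is -2·5c·t.
So 25c^2 - 10ct + t^2 = (5c - t)^2 ≥ 0.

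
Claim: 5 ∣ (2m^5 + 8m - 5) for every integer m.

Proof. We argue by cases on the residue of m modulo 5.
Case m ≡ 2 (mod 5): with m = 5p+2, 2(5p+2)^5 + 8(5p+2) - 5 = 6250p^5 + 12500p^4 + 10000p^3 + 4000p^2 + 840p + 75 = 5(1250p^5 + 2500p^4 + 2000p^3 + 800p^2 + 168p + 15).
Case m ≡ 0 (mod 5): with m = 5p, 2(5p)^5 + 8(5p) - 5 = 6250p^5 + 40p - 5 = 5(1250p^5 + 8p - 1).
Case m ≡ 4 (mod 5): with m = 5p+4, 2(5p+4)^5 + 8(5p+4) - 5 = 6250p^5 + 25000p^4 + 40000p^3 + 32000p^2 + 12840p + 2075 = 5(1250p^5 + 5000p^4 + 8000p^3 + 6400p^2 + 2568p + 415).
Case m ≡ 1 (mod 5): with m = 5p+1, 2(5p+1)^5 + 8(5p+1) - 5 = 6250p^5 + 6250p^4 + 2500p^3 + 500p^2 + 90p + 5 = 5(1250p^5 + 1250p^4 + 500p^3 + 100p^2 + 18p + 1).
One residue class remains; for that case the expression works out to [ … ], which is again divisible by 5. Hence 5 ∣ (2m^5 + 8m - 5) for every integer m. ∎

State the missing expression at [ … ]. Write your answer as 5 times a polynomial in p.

5(1250p^5 + 3750p^4 + 4500p^3 + 2700p^2 + 818p + 101)

The residues treated are {2, 0, 4, 1}, so the missing case is m ≡ 3 (mod 5); write m = 5p+3.
Then 2(5p+3)^5 + 8(5p+3) - 5 = 6250p^5 + 18750p^4 + 22500p^3 + 13500p^2 + 4090p + 505 = 5(1250p^5 + 3750p^4 + 4500p^3 + 2700p^2 + 818p + 101).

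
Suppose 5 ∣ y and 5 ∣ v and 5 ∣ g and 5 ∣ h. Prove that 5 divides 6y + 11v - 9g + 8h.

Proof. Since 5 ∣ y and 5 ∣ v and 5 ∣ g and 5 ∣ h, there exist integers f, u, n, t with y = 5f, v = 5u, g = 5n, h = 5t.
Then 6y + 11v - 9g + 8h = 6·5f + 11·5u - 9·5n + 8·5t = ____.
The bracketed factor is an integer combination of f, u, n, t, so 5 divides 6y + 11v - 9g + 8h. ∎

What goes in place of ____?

Pull the common 5 out of every term: 6·5f + 11·5u - 9·5n + 8·5t = 5(6f - 9n + 8t + 11u).
6f - 9n + 8t + 11u is an integer, which exhibits the divisibility.

5(6f - 9n + 8t + 11u)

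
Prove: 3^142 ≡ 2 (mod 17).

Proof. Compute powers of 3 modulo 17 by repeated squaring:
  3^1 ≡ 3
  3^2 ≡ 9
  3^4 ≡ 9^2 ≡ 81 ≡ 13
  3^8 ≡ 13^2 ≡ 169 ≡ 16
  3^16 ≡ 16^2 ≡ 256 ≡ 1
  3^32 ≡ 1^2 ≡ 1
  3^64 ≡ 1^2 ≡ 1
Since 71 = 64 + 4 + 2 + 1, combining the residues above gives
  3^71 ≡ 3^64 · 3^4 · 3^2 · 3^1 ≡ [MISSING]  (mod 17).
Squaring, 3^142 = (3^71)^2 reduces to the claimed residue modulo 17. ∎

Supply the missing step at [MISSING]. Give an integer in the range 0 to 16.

11

3^64 · 3^4 · 3^2 · 3^1 ≡ 1 · 13 · 9 · 3 = 351.
351 mod 17 = 11, so 3^71 ≡ 11 (mod 17).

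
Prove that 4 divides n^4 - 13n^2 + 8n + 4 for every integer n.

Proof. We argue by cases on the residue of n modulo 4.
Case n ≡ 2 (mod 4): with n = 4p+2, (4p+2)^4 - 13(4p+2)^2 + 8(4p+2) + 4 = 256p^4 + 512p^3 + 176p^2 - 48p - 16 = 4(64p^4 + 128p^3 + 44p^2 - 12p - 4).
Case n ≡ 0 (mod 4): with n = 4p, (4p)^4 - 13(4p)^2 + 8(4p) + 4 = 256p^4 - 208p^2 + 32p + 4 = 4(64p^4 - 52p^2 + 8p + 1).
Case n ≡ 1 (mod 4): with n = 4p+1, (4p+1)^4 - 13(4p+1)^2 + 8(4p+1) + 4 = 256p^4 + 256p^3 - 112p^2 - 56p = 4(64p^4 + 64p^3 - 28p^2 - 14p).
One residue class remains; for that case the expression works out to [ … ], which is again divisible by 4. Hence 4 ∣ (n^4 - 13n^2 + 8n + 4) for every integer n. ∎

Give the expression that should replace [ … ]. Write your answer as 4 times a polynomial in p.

4(64p^4 + 192p^3 + 164p^2 + 38p - 2)

The residues treated are {2, 0, 1}, so the missing case is n ≡ 3 (mod 4); write n = 4p+3.
Then (4p+3)^4 - 13(4p+3)^2 + 8(4p+3) + 4 = 256p^4 + 768p^3 + 656p^2 + 152p - 8 = 4(64p^4 + 192p^3 + 164p^2 + 38p - 2).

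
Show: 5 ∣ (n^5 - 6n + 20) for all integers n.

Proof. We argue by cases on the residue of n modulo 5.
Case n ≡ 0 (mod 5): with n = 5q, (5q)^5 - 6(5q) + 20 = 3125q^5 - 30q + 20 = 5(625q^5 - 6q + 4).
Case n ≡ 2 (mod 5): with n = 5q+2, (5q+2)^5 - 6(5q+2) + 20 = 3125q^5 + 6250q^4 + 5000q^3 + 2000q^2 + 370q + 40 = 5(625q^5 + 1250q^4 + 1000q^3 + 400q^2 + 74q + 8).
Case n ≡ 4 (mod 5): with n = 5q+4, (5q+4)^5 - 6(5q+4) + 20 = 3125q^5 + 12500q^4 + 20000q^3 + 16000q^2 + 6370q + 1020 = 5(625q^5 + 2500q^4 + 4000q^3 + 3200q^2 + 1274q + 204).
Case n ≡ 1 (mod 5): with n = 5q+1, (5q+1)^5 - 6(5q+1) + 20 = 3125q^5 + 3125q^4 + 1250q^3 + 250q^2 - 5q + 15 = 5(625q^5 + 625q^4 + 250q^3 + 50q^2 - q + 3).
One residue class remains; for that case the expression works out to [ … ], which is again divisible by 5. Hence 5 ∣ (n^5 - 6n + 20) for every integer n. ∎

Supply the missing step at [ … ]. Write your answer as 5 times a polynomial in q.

The residues treated are {0, 2, 4, 1}, so the missing case is n ≡ 3 (mod 5); write n = 5q+3.
Then (5q+3)^5 - 6(5q+3) + 20 = 3125q^5 + 9375q^4 + 11250q^3 + 6750q^2 + 1995q + 245 = 5(625q^5 + 1875q^4 + 2250q^3 + 1350q^2 + 399q + 49).

5(625q^5 + 1875q^4 + 2250q^3 + 1350q^2 + 399q + 49)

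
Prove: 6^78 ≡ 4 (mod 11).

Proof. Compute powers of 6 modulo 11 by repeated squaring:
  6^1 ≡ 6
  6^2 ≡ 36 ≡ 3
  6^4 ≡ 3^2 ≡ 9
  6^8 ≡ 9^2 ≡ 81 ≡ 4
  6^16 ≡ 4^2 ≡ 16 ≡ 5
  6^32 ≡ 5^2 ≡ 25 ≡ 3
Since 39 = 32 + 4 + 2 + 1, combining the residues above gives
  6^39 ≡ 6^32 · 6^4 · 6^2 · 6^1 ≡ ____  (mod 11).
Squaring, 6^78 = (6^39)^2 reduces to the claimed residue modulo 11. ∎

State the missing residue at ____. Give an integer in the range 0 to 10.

Multiply the listed residues: 3 · 9 · 3 · 6 = 27 → 81 → 486.
Reducing modulo 11: 486 = 44·11 + 2, so 6^39 ≡ 2.

2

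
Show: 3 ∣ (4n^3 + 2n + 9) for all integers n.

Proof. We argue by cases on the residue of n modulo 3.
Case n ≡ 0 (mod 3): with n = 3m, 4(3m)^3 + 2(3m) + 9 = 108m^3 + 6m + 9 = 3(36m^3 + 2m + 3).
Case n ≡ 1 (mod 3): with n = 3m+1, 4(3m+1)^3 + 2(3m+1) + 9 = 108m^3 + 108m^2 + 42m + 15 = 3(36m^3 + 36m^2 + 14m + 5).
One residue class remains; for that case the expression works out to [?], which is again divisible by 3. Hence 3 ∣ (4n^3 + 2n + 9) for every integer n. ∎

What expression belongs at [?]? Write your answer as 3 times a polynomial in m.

3(36m^3 + 72m^2 + 50m + 15)

The residues treated are {0, 1}, so the missing case is n ≡ 2 (mod 3); write n = 3m+2.
Then 4(3m+2)^3 + 2(3m+2) + 9 = 108m^3 + 216m^2 + 150m + 45 = 3(36m^3 + 72m^2 + 50m + 15).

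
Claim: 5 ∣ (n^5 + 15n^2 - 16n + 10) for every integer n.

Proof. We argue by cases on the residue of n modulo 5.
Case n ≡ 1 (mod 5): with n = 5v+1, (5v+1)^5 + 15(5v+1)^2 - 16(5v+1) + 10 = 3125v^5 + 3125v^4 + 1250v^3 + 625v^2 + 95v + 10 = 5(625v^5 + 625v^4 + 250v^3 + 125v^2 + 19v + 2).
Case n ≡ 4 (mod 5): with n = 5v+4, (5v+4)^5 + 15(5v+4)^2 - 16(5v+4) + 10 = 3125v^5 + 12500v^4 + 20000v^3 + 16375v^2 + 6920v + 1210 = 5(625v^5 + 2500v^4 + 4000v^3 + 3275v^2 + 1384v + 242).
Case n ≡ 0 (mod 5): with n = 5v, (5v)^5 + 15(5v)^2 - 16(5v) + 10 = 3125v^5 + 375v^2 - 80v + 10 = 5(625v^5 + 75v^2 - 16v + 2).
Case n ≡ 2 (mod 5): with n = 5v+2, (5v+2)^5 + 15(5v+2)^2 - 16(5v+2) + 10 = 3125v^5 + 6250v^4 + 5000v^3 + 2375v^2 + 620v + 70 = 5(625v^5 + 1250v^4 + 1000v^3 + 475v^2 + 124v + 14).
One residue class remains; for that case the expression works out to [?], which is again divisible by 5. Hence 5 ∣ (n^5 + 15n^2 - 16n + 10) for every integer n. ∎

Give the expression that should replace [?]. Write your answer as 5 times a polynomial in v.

5(625v^5 + 1875v^4 + 2250v^3 + 1425v^2 + 479v + 68)

The residues treated are {1, 4, 0, 2}, so the missing case is n ≡ 3 (mod 5); write n = 5v+3.
Then (5v+3)^5 + 15(5v+3)^2 - 16(5v+3) + 10 = 3125v^5 + 9375v^4 + 11250v^3 + 7125v^2 + 2395v + 340 = 5(625v^5 + 1875v^4 + 2250v^3 + 1425v^2 + 479v + 68).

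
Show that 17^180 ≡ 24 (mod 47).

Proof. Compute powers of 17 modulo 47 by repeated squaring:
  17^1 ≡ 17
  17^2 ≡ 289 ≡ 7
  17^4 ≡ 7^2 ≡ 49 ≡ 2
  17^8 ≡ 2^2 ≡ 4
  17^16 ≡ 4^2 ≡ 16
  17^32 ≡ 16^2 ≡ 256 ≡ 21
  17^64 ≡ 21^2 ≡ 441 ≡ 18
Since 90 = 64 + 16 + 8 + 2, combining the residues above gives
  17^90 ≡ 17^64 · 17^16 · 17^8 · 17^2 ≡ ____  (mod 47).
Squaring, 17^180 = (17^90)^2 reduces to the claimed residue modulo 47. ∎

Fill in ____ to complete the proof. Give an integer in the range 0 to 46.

27

Multiply the listed residues: 18 · 16 · 4 · 7 = 288 → 1152 → 8064.
Reducing modulo 47: 8064 = 171·47 + 27, so 17^90 ≡ 27.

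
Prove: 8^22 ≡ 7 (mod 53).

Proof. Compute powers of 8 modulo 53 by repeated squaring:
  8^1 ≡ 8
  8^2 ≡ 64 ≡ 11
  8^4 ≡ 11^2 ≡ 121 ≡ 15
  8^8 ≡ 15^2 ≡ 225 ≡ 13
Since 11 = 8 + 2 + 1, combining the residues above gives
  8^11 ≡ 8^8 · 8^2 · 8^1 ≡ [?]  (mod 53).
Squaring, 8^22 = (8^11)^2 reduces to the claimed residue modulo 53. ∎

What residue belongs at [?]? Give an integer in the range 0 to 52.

Multiply the listed residues: 13 · 11 · 8 = 143 → 1144.
Reducing modulo 53: 1144 = 21·53 + 31, so 8^11 ≡ 31.

31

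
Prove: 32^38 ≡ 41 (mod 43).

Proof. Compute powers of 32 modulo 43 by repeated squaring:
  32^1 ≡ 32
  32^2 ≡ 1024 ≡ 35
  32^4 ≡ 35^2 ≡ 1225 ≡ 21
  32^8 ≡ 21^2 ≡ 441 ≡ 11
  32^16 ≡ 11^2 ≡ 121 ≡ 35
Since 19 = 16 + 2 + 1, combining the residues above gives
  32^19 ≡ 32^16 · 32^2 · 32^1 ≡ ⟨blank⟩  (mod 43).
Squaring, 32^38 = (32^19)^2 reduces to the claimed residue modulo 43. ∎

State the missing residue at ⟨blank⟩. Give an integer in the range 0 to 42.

Multiply the listed residues: 35 · 35 · 32 = 1225 → 39200.
Reducing modulo 43: 39200 = 911·43 + 27, so 32^19 ≡ 27.

27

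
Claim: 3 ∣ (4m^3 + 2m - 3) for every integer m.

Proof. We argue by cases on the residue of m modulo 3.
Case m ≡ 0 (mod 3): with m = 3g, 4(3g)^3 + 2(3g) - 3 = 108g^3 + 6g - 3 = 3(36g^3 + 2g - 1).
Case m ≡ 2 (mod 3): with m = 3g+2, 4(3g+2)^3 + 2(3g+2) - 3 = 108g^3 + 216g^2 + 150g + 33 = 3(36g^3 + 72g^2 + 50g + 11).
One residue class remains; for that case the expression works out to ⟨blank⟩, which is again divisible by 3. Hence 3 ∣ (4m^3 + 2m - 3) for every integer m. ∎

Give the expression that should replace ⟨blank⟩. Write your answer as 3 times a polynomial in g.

3(36g^3 + 36g^2 + 14g + 1)

Only m ≡ 1 (mod 3) is unaccounted for. Put m = 3g+1:
4(3g+1)^3 + 2(3g+1) - 3 expands to 108g^3 + 108g^2 + 42g + 3,
and factoring out 3 leaves 3(36g^3 + 36g^2 + 14g + 1).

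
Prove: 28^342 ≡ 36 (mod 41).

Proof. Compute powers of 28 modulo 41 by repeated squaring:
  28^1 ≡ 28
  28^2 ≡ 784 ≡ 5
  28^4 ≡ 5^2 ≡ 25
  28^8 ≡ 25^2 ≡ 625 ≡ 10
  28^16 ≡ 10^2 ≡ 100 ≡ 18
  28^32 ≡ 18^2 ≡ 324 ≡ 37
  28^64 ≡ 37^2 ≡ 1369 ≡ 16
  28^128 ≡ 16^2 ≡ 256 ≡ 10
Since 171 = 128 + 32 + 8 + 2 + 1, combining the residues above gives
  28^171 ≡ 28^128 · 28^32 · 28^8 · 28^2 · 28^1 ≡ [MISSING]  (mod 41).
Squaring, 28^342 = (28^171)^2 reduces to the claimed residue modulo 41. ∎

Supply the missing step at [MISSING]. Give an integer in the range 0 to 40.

Multiply the listed residues: 10 · 37 · 10 · 5 · 28 = 370 → 3700 → 18500 → 518000.
Reducing modulo 41: 518000 = 12634·41 + 6, so 28^171 ≡ 6.

6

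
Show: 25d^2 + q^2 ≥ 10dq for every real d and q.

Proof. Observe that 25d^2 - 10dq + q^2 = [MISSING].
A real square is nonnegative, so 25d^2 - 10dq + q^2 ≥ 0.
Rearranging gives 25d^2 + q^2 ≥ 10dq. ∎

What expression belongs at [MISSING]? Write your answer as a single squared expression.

(5d - q)^2

The leading and trailing coefficients are 5^2 and 1^2, and 10 = 2·5·1, so the trinomial is (5d - q)^2.
Hence 25d^2 - 10dq + q^2 ≥ 0.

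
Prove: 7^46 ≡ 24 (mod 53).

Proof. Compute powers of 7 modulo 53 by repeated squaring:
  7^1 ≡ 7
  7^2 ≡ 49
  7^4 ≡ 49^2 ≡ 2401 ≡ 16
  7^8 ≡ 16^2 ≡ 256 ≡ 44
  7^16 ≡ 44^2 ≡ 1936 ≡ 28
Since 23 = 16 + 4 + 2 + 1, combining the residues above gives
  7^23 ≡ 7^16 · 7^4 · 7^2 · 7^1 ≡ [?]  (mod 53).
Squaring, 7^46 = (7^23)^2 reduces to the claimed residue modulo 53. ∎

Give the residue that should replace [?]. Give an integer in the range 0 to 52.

17

7^16 · 7^4 · 7^2 · 7^1 ≡ 28 · 16 · 49 · 7 = 153664.
153664 mod 53 = 17, so 7^23 ≡ 17 (mod 53).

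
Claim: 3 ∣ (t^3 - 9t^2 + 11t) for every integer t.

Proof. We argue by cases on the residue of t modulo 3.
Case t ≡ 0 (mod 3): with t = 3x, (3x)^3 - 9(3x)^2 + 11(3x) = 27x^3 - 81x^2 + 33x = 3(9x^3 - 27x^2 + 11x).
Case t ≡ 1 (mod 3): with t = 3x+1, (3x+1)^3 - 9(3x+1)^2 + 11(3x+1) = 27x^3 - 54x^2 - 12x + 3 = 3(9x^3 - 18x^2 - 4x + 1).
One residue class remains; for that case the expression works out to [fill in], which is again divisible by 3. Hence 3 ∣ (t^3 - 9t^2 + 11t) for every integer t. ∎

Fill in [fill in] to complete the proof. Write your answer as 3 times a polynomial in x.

Only t ≡ 2 (mod 3) is unaccounted for. Put t = 3x+2:
(3x+2)^3 - 9(3x+2)^2 + 11(3x+2) expands to 27x^3 - 27x^2 - 39x - 6,
and factoring out 3 leaves 3(9x^3 - 9x^2 - 13x - 2).

3(9x^3 - 9x^2 - 13x - 2)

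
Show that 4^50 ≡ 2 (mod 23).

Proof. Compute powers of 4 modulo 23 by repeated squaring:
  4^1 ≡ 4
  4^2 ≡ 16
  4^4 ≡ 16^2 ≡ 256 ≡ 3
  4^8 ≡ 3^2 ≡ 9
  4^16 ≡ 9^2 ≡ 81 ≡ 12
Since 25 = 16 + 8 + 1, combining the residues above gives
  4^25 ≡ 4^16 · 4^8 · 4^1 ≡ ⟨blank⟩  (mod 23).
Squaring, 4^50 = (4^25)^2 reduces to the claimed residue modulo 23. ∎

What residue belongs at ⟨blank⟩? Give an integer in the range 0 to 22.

18

4^16 · 4^8 · 4^1 ≡ 12 · 9 · 4 = 432.
432 mod 23 = 18, so 4^25 ≡ 18 (mod 23).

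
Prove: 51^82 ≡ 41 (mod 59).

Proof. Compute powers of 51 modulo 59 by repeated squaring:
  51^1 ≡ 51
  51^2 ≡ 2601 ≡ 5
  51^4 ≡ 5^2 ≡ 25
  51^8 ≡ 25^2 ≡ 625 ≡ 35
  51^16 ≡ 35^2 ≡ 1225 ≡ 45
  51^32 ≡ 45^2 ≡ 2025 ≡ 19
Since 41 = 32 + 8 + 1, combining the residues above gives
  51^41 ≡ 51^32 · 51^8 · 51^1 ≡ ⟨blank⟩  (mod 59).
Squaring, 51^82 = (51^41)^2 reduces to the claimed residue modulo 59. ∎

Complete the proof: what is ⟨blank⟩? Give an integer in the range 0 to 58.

49

Multiply the listed residues: 19 · 35 · 51 = 665 → 33915.
Reducing modulo 59: 33915 = 574·59 + 49, so 51^41 ≡ 49.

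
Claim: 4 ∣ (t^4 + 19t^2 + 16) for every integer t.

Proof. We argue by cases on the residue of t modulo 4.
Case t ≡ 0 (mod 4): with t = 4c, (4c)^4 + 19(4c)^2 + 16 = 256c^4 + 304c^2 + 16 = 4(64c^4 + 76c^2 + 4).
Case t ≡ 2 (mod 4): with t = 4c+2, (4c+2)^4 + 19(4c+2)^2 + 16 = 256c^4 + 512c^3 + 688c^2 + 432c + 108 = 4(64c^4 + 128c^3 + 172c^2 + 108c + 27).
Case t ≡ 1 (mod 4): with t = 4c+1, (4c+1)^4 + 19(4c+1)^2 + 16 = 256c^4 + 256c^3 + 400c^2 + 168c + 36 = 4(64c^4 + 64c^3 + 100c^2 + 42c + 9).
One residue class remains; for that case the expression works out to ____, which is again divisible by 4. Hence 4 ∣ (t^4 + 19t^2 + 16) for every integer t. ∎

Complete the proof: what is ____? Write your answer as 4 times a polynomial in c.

4(64c^4 + 192c^3 + 292c^2 + 222c + 67)

The residues treated are {0, 2, 1}, so the missing case is t ≡ 3 (mod 4); write t = 4c+3.
Then (4c+3)^4 + 19(4c+3)^2 + 16 = 256c^4 + 768c^3 + 1168c^2 + 888c + 268 = 4(64c^4 + 192c^3 + 292c^2 + 222c + 67).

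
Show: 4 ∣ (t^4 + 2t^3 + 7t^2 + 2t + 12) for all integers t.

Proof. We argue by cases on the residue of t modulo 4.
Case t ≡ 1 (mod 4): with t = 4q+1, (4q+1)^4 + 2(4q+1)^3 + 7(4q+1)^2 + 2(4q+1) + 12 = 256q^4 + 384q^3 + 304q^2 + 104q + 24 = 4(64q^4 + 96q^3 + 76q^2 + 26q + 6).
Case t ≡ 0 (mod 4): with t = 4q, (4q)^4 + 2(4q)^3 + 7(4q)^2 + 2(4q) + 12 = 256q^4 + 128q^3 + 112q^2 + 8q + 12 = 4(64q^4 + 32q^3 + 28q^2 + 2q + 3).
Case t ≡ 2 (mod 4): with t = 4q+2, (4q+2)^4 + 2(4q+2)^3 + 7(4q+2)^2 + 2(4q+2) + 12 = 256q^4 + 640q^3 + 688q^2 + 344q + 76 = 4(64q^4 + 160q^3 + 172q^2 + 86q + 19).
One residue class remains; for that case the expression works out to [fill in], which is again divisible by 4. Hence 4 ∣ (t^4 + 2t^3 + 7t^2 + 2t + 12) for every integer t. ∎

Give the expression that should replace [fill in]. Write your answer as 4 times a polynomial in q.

4(64q^4 + 224q^3 + 316q^2 + 206q + 54)

Only t ≡ 3 (mod 4) is unaccounted for. Put t = 4q+3:
(4q+3)^4 + 2(4q+3)^3 + 7(4q+3)^2 + 2(4q+3) + 12 expands to 256q^4 + 896q^3 + 1264q^2 + 824q + 216,
and factoring out 4 leaves 4(64q^4 + 224q^3 + 316q^2 + 206q + 54).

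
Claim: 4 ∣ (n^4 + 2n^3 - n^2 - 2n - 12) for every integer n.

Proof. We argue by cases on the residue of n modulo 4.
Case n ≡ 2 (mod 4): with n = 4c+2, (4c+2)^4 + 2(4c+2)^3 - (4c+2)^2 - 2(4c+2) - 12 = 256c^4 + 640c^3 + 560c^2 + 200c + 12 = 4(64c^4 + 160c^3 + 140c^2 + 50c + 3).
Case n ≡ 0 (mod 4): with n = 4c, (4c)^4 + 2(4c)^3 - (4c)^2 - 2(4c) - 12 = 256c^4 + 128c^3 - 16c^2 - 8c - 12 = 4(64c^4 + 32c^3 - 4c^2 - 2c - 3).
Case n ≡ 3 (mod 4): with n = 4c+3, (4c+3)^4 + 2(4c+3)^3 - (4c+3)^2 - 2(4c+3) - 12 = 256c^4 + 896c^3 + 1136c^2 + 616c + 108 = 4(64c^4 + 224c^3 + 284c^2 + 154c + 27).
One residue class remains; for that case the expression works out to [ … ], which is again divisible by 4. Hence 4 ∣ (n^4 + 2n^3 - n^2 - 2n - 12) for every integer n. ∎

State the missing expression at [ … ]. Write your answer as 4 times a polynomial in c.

Only n ≡ 1 (mod 4) is unaccounted for. Put n = 4c+1:
(4c+1)^4 + 2(4c+1)^3 - (4c+1)^2 - 2(4c+1) - 12 expands to 256c^4 + 384c^3 + 176c^2 + 24c - 12,
and factoring out 4 leaves 4(64c^4 + 96c^3 + 44c^2 + 6c - 3).

4(64c^4 + 96c^3 + 44c^2 + 6c - 3)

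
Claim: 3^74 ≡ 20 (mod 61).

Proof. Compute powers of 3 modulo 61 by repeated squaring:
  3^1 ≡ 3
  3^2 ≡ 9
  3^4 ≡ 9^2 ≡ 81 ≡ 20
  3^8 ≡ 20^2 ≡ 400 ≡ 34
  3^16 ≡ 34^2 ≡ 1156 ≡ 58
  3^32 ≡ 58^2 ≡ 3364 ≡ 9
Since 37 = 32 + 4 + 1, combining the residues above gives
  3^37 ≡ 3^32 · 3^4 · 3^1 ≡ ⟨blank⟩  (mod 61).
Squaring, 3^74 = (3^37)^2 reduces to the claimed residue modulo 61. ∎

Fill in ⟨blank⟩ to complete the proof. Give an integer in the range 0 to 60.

Multiply the listed residues: 9 · 20 · 3 = 180 → 540.
Reducing modulo 61: 540 = 8·61 + 52, so 3^37 ≡ 52.

52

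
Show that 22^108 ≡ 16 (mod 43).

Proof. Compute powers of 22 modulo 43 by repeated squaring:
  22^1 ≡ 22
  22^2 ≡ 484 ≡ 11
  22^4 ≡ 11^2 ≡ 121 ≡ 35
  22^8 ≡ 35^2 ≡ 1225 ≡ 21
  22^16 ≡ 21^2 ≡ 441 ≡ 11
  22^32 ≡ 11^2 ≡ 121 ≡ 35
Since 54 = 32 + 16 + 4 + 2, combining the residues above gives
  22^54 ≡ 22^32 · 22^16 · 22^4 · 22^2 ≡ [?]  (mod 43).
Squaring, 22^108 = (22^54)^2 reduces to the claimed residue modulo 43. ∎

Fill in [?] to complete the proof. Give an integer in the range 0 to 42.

Multiply the listed residues: 35 · 11 · 35 · 11 = 385 → 13475 → 148225.
Reducing modulo 43: 148225 = 3447·43 + 4, so 22^54 ≡ 4.

4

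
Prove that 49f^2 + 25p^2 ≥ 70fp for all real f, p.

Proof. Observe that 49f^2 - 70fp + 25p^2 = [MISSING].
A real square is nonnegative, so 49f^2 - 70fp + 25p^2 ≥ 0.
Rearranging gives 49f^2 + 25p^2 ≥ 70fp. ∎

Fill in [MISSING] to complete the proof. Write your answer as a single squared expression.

The leading and trailing coefficients are 7^2 and 5^2, and 70 = 2·7·5, so the trinomial is (7f - 5p)^2.
Hence 49f^2 - 70fp + 25p^2 ≥ 0.

(7f - 5p)^2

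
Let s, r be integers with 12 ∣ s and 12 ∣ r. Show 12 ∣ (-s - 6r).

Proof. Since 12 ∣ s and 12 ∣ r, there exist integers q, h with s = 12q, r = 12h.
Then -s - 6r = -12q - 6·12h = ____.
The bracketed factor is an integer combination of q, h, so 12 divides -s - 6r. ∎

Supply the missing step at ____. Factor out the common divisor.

Each term has a factor of 12: -12q - 6·12h = 12·(-6h - q).
Since -6h - q is an integer, 12 ∣ (-s - 6r).

12(-6h - q)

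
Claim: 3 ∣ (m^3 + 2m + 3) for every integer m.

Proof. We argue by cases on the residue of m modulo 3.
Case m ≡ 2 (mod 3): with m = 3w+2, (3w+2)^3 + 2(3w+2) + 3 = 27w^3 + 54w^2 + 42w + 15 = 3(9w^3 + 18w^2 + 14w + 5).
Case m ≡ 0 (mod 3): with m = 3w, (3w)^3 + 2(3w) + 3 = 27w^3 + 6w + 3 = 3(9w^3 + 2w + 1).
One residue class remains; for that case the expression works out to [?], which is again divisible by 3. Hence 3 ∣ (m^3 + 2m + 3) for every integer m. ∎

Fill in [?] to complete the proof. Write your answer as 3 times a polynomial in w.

3(9w^3 + 9w^2 + 5w + 2)

The residues treated are {2, 0}, so the missing case is m ≡ 1 (mod 3); write m = 3w+1.
Then (3w+1)^3 + 2(3w+1) + 3 = 27w^3 + 27w^2 + 15w + 6 = 3(9w^3 + 9w^2 + 5w + 2).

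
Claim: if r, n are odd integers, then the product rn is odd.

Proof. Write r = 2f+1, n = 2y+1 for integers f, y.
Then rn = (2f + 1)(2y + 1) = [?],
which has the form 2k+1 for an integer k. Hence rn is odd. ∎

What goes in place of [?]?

2(2fy + f + y) + 1

Expanding: (2f + 1)(2y + 1) = 4fy + 2f + 2y + 1.
Every term except the constant is even, so this is 2(2fy + f + y) + 1,
and 2fy + f + y ∈ ℤ gives the required form.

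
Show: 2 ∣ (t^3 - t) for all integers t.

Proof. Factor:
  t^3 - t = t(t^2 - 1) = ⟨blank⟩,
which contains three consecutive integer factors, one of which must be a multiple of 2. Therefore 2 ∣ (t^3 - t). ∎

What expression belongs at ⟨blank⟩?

(t - 1)t(t + 1)

t(t^2 - 1) = t(t - 1)(t + 1) = (t - 1)t(t + 1).
These three factors are consecutive integers, so their product is divisible by 2.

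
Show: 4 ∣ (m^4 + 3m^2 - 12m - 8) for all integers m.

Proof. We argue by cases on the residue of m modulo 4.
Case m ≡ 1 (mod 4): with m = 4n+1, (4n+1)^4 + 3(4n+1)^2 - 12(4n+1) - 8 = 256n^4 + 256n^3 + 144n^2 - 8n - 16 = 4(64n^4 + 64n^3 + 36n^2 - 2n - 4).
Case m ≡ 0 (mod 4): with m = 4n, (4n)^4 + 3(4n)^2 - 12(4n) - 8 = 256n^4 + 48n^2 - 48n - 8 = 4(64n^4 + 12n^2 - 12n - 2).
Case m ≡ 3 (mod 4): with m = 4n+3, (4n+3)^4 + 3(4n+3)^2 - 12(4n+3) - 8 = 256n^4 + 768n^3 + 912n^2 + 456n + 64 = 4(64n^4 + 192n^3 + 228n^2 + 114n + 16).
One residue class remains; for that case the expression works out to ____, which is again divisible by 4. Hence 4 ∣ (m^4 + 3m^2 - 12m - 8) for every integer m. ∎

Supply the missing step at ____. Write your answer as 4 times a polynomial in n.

The residues treated are {1, 0, 3}, so the missing case is m ≡ 2 (mod 4); write m = 4n+2.
Then (4n+2)^4 + 3(4n+2)^2 - 12(4n+2) - 8 = 256n^4 + 512n^3 + 432n^2 + 128n - 4 = 4(64n^4 + 128n^3 + 108n^2 + 32n - 1).

4(64n^4 + 128n^3 + 108n^2 + 32n - 1)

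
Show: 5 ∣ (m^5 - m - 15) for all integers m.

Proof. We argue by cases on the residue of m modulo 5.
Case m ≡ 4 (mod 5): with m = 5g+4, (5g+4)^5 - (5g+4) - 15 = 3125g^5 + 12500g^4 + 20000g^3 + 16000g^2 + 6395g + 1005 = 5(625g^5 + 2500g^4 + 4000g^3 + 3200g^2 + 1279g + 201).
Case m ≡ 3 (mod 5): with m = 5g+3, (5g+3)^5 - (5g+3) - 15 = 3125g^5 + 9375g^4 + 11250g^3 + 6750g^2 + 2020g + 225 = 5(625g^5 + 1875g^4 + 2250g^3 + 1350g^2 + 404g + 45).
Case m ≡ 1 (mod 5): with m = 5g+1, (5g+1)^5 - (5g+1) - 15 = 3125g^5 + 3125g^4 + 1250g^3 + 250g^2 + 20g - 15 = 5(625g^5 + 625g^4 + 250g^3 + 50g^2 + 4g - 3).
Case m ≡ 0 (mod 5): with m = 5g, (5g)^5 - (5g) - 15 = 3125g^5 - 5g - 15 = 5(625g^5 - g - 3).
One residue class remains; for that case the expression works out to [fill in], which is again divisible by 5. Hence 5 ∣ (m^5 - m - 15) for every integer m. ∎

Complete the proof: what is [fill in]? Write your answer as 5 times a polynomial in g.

5(625g^5 + 1250g^4 + 1000g^3 + 400g^2 + 79g + 3)

The residues treated are {4, 3, 1, 0}, so the missing case is m ≡ 2 (mod 5); write m = 5g+2.
Then (5g+2)^5 - (5g+2) - 15 = 3125g^5 + 6250g^4 + 5000g^3 + 2000g^2 + 395g + 15 = 5(625g^5 + 1250g^4 + 1000g^3 + 400g^2 + 79g + 3).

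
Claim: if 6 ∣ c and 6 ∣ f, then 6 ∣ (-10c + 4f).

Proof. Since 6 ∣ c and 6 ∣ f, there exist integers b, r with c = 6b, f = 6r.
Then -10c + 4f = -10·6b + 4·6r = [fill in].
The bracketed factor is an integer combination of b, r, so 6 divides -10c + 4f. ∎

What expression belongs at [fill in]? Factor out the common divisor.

Each term has a factor of 6: -10·6b + 4·6r = 6·(-10b + 4r).
Since -10b + 4r is an integer, 6 ∣ (-10c + 4f).

6(-10b + 4r)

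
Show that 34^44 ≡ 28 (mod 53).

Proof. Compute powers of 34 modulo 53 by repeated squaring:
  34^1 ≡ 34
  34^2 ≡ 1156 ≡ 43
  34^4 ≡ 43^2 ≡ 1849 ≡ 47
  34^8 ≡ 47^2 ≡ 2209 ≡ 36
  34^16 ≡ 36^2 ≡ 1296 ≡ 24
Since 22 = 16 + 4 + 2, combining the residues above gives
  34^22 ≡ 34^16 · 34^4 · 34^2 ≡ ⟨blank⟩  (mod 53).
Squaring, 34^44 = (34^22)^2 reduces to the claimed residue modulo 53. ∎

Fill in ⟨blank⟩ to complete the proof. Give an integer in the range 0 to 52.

Multiply the listed residues: 24 · 47 · 43 = 1128 → 48504.
Reducing modulo 53: 48504 = 915·53 + 9, so 34^22 ≡ 9.

9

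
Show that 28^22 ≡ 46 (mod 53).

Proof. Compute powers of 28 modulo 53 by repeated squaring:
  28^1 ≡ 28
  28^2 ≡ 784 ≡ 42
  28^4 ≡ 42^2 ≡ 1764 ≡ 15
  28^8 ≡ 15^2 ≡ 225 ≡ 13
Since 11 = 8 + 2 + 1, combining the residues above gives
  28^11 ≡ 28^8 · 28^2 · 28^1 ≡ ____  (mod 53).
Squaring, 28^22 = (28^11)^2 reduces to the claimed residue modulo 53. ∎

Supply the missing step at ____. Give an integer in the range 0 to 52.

Multiply the listed residues: 13 · 42 · 28 = 546 → 15288.
Reducing modulo 53: 15288 = 288·53 + 24, so 28^11 ≡ 24.

24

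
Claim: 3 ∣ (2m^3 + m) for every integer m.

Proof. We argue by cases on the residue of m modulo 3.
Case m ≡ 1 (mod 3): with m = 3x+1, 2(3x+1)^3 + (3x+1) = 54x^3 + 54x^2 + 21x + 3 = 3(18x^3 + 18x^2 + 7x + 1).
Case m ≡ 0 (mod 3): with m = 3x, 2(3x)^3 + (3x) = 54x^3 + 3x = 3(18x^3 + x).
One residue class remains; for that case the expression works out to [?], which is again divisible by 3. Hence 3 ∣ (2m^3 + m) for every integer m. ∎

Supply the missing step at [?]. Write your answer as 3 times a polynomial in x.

3(18x^3 + 36x^2 + 25x + 6)

The residues treated are {1, 0}, so the missing case is m ≡ 2 (mod 3); write m = 3x+2.
Then 2(3x+2)^3 + (3x+2) = 54x^3 + 108x^2 + 75x + 18 = 3(18x^3 + 36x^2 + 25x + 6).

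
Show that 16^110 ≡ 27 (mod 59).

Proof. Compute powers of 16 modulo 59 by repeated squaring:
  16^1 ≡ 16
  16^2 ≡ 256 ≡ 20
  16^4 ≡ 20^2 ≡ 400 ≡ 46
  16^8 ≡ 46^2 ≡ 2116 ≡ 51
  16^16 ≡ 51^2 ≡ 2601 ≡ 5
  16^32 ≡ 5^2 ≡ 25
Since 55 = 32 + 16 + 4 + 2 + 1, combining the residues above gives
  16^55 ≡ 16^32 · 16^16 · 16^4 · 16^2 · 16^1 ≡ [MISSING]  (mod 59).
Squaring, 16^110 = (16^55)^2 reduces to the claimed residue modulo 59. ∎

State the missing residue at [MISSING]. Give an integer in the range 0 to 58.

26

16^32 · 16^16 · 16^4 · 16^2 · 16^1 ≡ 25 · 5 · 46 · 20 · 16 = 1840000.
1840000 mod 59 = 26, so 16^55 ≡ 26 (mod 59).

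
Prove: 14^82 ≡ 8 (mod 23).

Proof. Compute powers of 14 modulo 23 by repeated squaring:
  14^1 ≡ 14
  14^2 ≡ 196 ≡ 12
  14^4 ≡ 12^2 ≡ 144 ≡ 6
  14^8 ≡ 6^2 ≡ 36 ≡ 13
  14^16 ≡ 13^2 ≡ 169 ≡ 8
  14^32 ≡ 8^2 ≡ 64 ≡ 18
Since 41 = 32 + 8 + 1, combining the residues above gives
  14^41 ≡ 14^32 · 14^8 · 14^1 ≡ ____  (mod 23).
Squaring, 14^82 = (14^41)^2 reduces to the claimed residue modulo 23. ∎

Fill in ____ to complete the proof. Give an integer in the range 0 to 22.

10

14^32 · 14^8 · 14^1 ≡ 18 · 13 · 14 = 3276.
3276 mod 23 = 10, so 14^41 ≡ 10 (mod 23).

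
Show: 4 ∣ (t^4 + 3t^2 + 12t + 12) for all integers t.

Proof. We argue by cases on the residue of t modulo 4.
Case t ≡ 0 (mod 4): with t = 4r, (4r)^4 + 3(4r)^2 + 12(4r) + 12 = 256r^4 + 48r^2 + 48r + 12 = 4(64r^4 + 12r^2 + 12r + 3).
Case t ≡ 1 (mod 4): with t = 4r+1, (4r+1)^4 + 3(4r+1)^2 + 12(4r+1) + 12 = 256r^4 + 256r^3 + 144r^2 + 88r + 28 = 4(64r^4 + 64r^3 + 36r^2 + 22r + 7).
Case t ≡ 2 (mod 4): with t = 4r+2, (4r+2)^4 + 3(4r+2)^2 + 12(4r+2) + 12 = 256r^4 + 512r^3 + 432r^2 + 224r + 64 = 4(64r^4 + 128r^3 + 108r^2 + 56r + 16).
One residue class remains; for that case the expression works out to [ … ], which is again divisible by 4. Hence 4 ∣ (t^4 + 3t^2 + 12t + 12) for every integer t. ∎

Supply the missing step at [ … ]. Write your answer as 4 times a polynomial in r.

Only t ≡ 3 (mod 4) is unaccounted for. Put t = 4r+3:
(4r+3)^4 + 3(4r+3)^2 + 12(4r+3) + 12 expands to 256r^4 + 768r^3 + 912r^2 + 552r + 156,
and factoring out 4 leaves 4(64r^4 + 192r^3 + 228r^2 + 138r + 39).

4(64r^4 + 192r^3 + 228r^2 + 138r + 39)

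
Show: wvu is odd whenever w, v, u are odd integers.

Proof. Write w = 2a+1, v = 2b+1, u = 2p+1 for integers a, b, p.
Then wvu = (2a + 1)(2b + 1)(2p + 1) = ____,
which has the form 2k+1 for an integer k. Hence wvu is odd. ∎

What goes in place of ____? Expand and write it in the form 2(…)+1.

(2a + 1)(2b + 1)(2p + 1) = 8abp + 4ab + 4ap + 2a + 4bp + 2b + 2p + 1
= 2(4abp + 2ab + 2ap + a + 2bp + b + p) + 1.
Since 4abp + 2ab + 2ap + a + 2bp + b + p is an integer, the product is of the form 2k+1 for an integer k.

2(4abp + 2ab + 2ap + a + 2bp + b + p) + 1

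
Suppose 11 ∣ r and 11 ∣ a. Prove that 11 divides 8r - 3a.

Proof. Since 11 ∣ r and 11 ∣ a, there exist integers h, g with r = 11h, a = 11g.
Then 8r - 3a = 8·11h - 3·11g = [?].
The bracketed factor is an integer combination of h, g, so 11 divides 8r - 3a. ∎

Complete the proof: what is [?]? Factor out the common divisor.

11(-3g + 8h)

Pull the common 11 out of every term: 8·11h - 3·11g = 11(-3g + 8h).
-3g + 8h is an integer, which exhibits the divisibility.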